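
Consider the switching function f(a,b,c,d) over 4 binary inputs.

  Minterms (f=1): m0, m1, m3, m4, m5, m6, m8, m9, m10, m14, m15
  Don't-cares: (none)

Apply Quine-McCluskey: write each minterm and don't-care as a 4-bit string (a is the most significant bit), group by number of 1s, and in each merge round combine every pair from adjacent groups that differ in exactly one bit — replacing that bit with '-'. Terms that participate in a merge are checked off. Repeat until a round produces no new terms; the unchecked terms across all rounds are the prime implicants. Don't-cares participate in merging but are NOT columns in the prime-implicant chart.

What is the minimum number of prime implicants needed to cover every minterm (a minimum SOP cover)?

size-2^0 implicants → 0000(✓)  0001(✓)  0011(✓)  0100(✓)  0101(✓)  0110(✓)  1000(✓)  1001(✓)  1010(✓)  1110(✓)  1111(✓)
size-2^1 implicants → -000(✓)  -001(✓)  -110  0-00(✓)  0-01(✓)  00-1  000-(✓)  01-0  010-(✓)  1-10  10-0  100-(✓)  111-
size-2^2 implicants → -00-  0-0-
Unchecked terms (primes): -00-, -110, 0-0-, 00-1, 01-0, 1-10, 10-0, 111-
Minterm coverage:
  m0 ⊆ -00-,0-0-
  m1 ⊆ -00-,0-0-,00-1
  m3 ⊆ 00-1 [E]
  m4 ⊆ 0-0-,01-0
  m5 ⊆ 0-0- [E]
  m6 ⊆ -110,01-0
  m8 ⊆ -00-,10-0
  m9 ⊆ -00- [E]
  m10 ⊆ 1-10,10-0
  m14 ⊆ -110,1-10,111-
  m15 ⊆ 111- [E]
E = {-00-, 0-0-, 00-1, 111-}
Petrick residual → -110, 1-10
Cover = b'c' + bcd' + a'c' + a'b'd + acd' + abc  |cover|=6

6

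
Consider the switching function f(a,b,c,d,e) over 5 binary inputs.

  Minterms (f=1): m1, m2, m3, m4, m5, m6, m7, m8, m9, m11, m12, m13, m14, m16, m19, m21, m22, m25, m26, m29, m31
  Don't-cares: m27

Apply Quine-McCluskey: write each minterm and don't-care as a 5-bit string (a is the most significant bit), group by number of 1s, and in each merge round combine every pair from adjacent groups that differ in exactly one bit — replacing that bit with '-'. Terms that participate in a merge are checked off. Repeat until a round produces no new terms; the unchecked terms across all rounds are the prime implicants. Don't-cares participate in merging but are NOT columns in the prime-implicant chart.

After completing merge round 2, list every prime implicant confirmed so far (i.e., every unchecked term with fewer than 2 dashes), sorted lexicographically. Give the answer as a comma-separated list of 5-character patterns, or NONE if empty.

-0110, 10000, 1101-

[col 0] 00001*, 00010*, 00011*, 00100*, 00101*, 00110*, 00111*, 01000*, 01001*, 01011*, 01100*, 01101*, 01110*, 10000, 10011*, 10101*, 10110*, 11001*, 11010*, 11011*, 11101*, 11111*
[col 1] -0011*, -0101*, -0110, -1001*, -1011*, -1101*, 0-001*, 0-011*, 0-100*, 0-101*, 0-110*, 00-01*, 00-10*, 00-11*, 000-1*, 0001-*, 001-0*, 001-1*, 0010-*, 0011-*, 01-00*, 01-01*, 010-1*, 0100-*, 011-0*, 0110-*, 1-011*, 1-101*, 11-01*, 11-11*, 110-1*, 1101-, 111-1*
[col 2] --011, --101, -1-01, -10-1, 0--01, 0-0-1, 0-1-0, 0-10-, 00--1, 00-1-, 001--, 01-0-, 11--1
Prime implicants: --011, --101, -0110, -1-01, -10-1, 0--01, 0-0-1, 0-1-0, 0-10-, 00--1, 00-1-, 001--, 01-0-, 10000, 11--1, 1101-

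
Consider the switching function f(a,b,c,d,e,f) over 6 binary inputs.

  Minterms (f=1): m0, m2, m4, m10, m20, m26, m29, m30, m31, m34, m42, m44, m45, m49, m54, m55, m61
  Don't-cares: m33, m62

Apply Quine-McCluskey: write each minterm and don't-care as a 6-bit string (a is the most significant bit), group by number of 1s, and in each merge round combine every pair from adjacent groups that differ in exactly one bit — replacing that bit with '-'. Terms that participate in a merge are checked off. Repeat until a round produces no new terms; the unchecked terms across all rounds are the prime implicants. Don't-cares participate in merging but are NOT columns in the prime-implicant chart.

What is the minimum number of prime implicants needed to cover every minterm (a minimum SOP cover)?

size-2^0 implicants → 000000(✓)  000010(✓)  000100(✓)  001010(✓)  010100(✓)  011010(✓)  011101(✓)  011110(✓)  011111(✓)  100001(✓)  100010(✓)  101010(✓)  101100(✓)  101101(✓)  110001(✓)  110110(✓)  110111(✓)  111101(✓)  111110(✓)
size-2^1 implicants → -00010(✓)  -01010(✓)  -11101  -11110  0-0100  0-1010  00-010(✓)  000-00  0000-0  011-10  0111-1  01111-  1-0001  1-1101  10-010(✓)  10110-  11-110  11011-
size-2^2 implicants → -0-010
Unchecked terms (primes): -0-010, -11101, -11110, 0-0100, 0-1010, 000-00, 0000-0, 011-10, 0111-1, 01111-, 1-0001, 1-1101, 10110-, 11-110, 11011-
Minterm coverage:
  m0 ⊆ 000-00,0000-0
  m2 ⊆ -0-010,0000-0
  m4 ⊆ 0-0100,000-00
  m10 ⊆ -0-010,0-1010
  m20 ⊆ 0-0100 [E]
  m26 ⊆ 0-1010,011-10
  m29 ⊆ -11101,0111-1
  m30 ⊆ -11110,011-10,01111-
  m31 ⊆ 0111-1,01111-
  m34 ⊆ -0-010 [E]
  m42 ⊆ -0-010 [E]
  m44 ⊆ 10110- [E]
  m45 ⊆ 1-1101,10110-
  m49 ⊆ 1-0001 [E]
  m54 ⊆ 11-110,11011-
  m55 ⊆ 11011- [E]
  m61 ⊆ -11101,1-1101
E = {-0-010, 0-0100, 1-0001, 10110-, 11011-}
Petrick residual → -11101, 0-1010, 000-00, 01111-
Cover = b'd'ef' + bcde'f + a'c'de'f' + a'cd'ef' + a'b'c'e'f' + a'bcde + ac'd'e'f + ab'cde' + abc'de  |cover|=9

9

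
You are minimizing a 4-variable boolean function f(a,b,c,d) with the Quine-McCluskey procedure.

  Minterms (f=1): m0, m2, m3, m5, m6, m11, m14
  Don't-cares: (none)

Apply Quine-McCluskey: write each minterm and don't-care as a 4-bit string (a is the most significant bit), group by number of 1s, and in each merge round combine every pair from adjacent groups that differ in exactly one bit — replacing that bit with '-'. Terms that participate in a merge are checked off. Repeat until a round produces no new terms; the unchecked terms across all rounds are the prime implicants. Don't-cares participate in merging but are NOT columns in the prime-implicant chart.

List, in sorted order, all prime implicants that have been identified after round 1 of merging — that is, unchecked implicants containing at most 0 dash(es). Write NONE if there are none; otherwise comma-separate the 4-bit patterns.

size-2^0 implicants → 0000(✓)  0010(✓)  0011(✓)  0101  0110(✓)  1011(✓)  1110(✓)
size-2^1 implicants → -011  -110  0-10  00-0  001-
Unchecked terms (primes): -011, -110, 0-10, 00-0, 001-, 0101

0101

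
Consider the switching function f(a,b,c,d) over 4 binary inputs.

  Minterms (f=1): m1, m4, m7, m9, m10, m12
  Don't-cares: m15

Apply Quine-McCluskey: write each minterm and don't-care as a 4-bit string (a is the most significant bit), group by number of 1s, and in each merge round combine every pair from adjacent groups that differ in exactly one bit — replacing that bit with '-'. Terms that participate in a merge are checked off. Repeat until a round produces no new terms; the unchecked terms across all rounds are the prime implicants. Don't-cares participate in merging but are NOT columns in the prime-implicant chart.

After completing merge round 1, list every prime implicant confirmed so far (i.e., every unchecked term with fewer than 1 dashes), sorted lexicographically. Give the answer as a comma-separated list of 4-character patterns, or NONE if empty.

1010

Round 0: 0001✓ 0100✓ 0111✓ 1001✓ 1010 1100✓ 1111✓
Round 1: -001 -100 -111
PIs = {-001, -100, -111, 1010}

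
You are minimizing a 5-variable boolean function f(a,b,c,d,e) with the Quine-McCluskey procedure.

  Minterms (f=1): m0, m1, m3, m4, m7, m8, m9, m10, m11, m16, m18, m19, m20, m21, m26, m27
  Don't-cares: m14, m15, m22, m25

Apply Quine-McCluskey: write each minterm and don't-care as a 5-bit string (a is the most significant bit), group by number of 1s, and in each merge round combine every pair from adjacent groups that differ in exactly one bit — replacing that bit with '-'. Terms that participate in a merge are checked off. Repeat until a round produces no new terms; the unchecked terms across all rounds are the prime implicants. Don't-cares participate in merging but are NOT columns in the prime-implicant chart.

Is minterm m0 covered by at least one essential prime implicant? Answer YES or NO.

YES

[col 0] 00000*, 00001*, 00011*, 00100*, 00111*, 01000*, 01001*, 01010*, 01011*, 01110*, 01111*, 10000*, 10010*, 10011*, 10100*, 10101*, 10110*, 11001*, 11010*, 11011*
[col 1] -0000*, -0011*, -0100*, -1001*, -1010*, -1011*, 0-000*, 0-001*, 0-011*, 0-111*, 00-00*, 00-11*, 000-1*, 0000-*, 01-10*, 01-11*, 010-0*, 010-1*, 0100-*, 0101-*, 0111-*, 1-010*, 1-011*, 10-00*, 10-10*, 100-0*, 1001-*, 101-0*, 1010-, 110-1*, 1101-*
[col 2] --011, -0-00, -10-1, -101-, 0--11, 0-0-1, 0-00-, 01-1-, 010--, 1-01-, 10--0
Prime implicants: --011, -0-00, -10-1, -101-, 0--11, 0-0-1, 0-00-, 01-1-, 010--, 1-01-, 10--0, 1010-
PI chart (minterm → PIs covering it):
  0 | -0-00,0-00-
  1 | 0-0-1,0-00-
  3 | --011,0--11,0-0-1
  4 | -0-00  (sole → essential)
  7 | 0--11  (sole → essential)
  8 | 0-00-,010--
  9 | -10-1,0-0-1,0-00-,010--
  10 | -101-,01-1-,010--
  11 | --011,-10-1,-101-,0--11,0-0-1,01-1-,010--
  16 | -0-00,10--0
  18 | 1-01-,10--0
  19 | --011,1-01-
  20 | -0-00,10--0,1010-
  21 | 1010-  (sole → essential)
  26 | -101-,1-01-
  27 | --011,-10-1,-101-,1-01-
Essential prime implicants: -0-00, 0--11, 1010-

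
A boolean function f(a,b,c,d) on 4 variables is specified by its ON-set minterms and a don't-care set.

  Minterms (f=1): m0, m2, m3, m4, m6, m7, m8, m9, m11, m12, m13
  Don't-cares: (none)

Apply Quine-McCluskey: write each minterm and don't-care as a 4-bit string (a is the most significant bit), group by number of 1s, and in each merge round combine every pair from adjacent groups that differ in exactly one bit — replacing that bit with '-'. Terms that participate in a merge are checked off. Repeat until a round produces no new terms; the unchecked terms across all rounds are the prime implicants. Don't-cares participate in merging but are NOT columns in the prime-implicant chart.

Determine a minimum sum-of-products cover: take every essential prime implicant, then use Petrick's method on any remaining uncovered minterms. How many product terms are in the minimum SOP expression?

4

size-2^0 implicants → 0000(✓)  0010(✓)  0011(✓)  0100(✓)  0110(✓)  0111(✓)  1000(✓)  1001(✓)  1011(✓)  1100(✓)  1101(✓)
size-2^1 implicants → -000(✓)  -011  -100(✓)  0-00(✓)  0-10(✓)  0-11(✓)  00-0(✓)  001-(✓)  01-0(✓)  011-(✓)  1-00(✓)  1-01(✓)  10-1  100-(✓)  110-(✓)
size-2^2 implicants → --00  0--0  0-1-  1-0-
Unchecked terms (primes): --00, -011, 0--0, 0-1-, 1-0-, 10-1
Minterm coverage:
  m0 ⊆ --00,0--0
  m2 ⊆ 0--0,0-1-
  m3 ⊆ -011,0-1-
  m4 ⊆ --00,0--0
  m6 ⊆ 0--0,0-1-
  m7 ⊆ 0-1- [E]
  m8 ⊆ --00,1-0-
  m9 ⊆ 1-0-,10-1
  m11 ⊆ -011,10-1
  m12 ⊆ --00,1-0-
  m13 ⊆ 1-0- [E]
E = {0-1-, 1-0-}
Petrick residual → --00, -011
Cover = c'd' + b'cd + a'c + ac'  |cover|=4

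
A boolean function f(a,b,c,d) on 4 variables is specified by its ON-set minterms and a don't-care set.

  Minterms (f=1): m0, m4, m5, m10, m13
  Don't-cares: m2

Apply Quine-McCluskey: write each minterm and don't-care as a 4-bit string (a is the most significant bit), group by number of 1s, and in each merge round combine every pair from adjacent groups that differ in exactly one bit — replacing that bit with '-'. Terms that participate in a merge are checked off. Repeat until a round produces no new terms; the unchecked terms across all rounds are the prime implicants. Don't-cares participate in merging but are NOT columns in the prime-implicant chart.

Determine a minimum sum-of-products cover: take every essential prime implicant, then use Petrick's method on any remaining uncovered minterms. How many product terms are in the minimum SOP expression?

3

[col 0] 0000*, 0010*, 0100*, 0101*, 1010*, 1101*
[col 1] -010, -101, 0-00, 00-0, 010-
Prime implicants: -010, -101, 0-00, 00-0, 010-
PI chart (minterm → PIs covering it):
  0 | 0-00,00-0
  4 | 0-00,010-
  5 | -101,010-
  10 | -010  (sole → essential)
  13 | -101  (sole → essential)
Essential prime implicants: -010, -101
Petrick residual → 0-00
Minimum SOP uses 3 PIs: b'cd' + bc'd + a'c'd'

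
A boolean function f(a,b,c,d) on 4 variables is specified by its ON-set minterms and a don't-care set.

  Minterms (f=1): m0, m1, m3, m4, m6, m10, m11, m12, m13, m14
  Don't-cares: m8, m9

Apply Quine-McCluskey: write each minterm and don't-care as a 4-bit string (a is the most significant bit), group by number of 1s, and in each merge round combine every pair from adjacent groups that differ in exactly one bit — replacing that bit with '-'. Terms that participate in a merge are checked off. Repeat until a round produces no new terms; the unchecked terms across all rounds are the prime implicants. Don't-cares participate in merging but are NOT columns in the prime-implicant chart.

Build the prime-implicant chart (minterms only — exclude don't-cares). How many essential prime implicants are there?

Round 0: 0000✓ 0001✓ 0011✓ 0100✓ 0110✓ 1000✓ 1001✓ 1010✓ 1011✓ 1100✓ 1101✓ 1110✓
Round 1: -000✓ -001✓ -011✓ -100✓ -110✓ 0-00✓ 00-1✓ 000-✓ 01-0✓ 1-00✓ 1-01✓ 1-10✓ 10-0✓ 10-1✓ 100-✓ 101-✓ 11-0✓ 110-✓
Round 2: --00 -0-1 -00- -1-0 1--0 1-0- 10--
PIs = {--00, -0-1, -00-, -1-0, 1--0, 1-0-, 10--}
Coverage chart:
  m0: --00,-00-
  m1: -0-1,-00-
  m3: -0-1 ←essential
  m4: --00,-1-0
  m6: -1-0 ←essential
  m10: 1--0,10--
  m11: -0-1,10--
  m12: --00,-1-0,1--0,1-0-
  m13: 1-0- ←essential
  m14: -1-0,1--0
Essential: -0-1, -1-0, 1-0-

3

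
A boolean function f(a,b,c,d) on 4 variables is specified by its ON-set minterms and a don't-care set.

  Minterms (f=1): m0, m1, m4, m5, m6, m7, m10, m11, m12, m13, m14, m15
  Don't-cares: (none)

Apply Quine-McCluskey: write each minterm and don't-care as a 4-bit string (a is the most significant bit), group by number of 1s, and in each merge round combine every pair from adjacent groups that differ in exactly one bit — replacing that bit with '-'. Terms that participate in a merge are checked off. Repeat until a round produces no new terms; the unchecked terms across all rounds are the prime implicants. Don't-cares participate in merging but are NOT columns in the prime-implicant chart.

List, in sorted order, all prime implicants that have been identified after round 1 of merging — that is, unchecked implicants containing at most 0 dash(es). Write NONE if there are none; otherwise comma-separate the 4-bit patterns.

size-2^0 implicants → 0000(✓)  0001(✓)  0100(✓)  0101(✓)  0110(✓)  0111(✓)  1010(✓)  1011(✓)  1100(✓)  1101(✓)  1110(✓)  1111(✓)
size-2^1 implicants → -100(✓)  -101(✓)  -110(✓)  -111(✓)  0-00(✓)  0-01(✓)  000-(✓)  01-0(✓)  01-1(✓)  010-(✓)  011-(✓)  1-10(✓)  1-11(✓)  101-(✓)  11-0(✓)  11-1(✓)  110-(✓)  111-(✓)
size-2^2 implicants → -1-0(✓)  -1-1(✓)  -10-(✓)  -11-(✓)  0-0-  01--(✓)  1-1-  11--(✓)
size-2^3 implicants → -1--
Unchecked terms (primes): -1--, 0-0-, 1-1-

NONE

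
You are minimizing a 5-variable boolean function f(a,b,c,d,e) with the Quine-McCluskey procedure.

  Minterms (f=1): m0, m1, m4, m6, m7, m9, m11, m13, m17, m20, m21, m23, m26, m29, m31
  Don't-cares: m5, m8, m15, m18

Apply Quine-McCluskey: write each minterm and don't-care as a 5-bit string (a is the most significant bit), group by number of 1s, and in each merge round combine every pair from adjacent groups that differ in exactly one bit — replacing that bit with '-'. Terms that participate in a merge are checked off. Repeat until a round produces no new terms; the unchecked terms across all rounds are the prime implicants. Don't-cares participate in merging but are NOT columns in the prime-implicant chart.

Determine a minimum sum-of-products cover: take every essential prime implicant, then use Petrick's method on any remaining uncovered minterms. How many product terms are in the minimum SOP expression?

7

size-2^0 implicants → 00000(✓)  00001(✓)  00100(✓)  00101(✓)  00110(✓)  00111(✓)  01000(✓)  01001(✓)  01011(✓)  01101(✓)  01111(✓)  10001(✓)  10010(✓)  10100(✓)  10101(✓)  10111(✓)  11010(✓)  11101(✓)  11111(✓)
size-2^1 implicants → -0001(✓)  -0100(✓)  -0101(✓)  -0111(✓)  -1101(✓)  -1111(✓)  0-000(✓)  0-001(✓)  0-101(✓)  0-111(✓)  00-00(✓)  00-01(✓)  0000-(✓)  001-0(✓)  001-1(✓)  0010-(✓)  0011-(✓)  01-01(✓)  01-11(✓)  010-1(✓)  0100-(✓)  011-1(✓)  1-010  1-101(✓)  1-111(✓)  10-01(✓)  101-1(✓)  1010-(✓)  111-1(✓)
size-2^2 implicants → --101(✓)  --111(✓)  -0-01  -01-1(✓)  -010-  -11-1(✓)  0--01  0-00-  0-1-1(✓)  00-0-  001--  01--1  1-1-1(✓)
size-2^3 implicants → --1-1
Unchecked terms (primes): --1-1, -0-01, -010-, 0--01, 0-00-, 00-0-, 001--, 01--1, 1-010
Minterm coverage:
  m0 ⊆ 0-00-,00-0-
  m1 ⊆ -0-01,0--01,0-00-,00-0-
  m4 ⊆ -010-,00-0-,001--
  m6 ⊆ 001-- [E]
  m7 ⊆ --1-1,001--
  m9 ⊆ 0--01,0-00-,01--1
  m11 ⊆ 01--1 [E]
  m13 ⊆ --1-1,0--01,01--1
  m17 ⊆ -0-01 [E]
  m20 ⊆ -010- [E]
  m21 ⊆ --1-1,-0-01,-010-
  m23 ⊆ --1-1 [E]
  m26 ⊆ 1-010 [E]
  m29 ⊆ --1-1 [E]
  m31 ⊆ --1-1 [E]
E = {--1-1, -0-01, -010-, 001--, 01--1, 1-010}
Petrick residual → 0-00-
Cover = ce + b'd'e + b'cd' + a'c'd' + a'b'c + a'be + ac'de'  |cover|=7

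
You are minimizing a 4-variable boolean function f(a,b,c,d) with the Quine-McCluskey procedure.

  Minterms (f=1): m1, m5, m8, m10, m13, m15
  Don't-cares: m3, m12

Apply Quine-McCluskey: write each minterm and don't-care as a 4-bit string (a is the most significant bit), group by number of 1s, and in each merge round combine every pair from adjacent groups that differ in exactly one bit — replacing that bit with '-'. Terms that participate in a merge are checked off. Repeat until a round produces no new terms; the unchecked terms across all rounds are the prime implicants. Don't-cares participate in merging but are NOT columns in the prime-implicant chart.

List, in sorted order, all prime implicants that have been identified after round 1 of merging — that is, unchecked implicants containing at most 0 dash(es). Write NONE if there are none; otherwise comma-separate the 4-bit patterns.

NONE

[col 0] 0001*, 0011*, 0101*, 1000*, 1010*, 1100*, 1101*, 1111*
[col 1] -101, 0-01, 00-1, 1-00, 10-0, 11-1, 110-
Prime implicants: -101, 0-01, 00-1, 1-00, 10-0, 11-1, 110-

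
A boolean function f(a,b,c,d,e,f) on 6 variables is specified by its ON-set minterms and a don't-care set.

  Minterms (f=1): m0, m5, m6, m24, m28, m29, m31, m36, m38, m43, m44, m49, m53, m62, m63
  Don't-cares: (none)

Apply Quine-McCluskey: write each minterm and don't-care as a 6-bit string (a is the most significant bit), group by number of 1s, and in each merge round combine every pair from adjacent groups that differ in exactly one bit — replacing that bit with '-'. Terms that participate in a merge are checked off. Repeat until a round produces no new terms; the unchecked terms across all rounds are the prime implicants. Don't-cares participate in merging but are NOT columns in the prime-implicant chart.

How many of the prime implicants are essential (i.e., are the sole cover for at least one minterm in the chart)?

8

size-2^0 implicants → 000000  000101  000110(✓)  011000(✓)  011100(✓)  011101(✓)  011111(✓)  100100(✓)  100110(✓)  101011  101100(✓)  110001(✓)  110101(✓)  111110(✓)  111111(✓)
size-2^1 implicants → -00110  -11111  011-00  0111-1  01110-  10-100  1001-0  110-01  11111-
Unchecked terms (primes): -00110, -11111, 000000, 000101, 011-00, 0111-1, 01110-, 10-100, 1001-0, 101011, 110-01, 11111-
Minterm coverage:
  m0 ⊆ 000000 [E]
  m5 ⊆ 000101 [E]
  m6 ⊆ -00110 [E]
  m24 ⊆ 011-00 [E]
  m28 ⊆ 011-00,01110-
  m29 ⊆ 0111-1,01110-
  m31 ⊆ -11111,0111-1
  m36 ⊆ 10-100,1001-0
  m38 ⊆ -00110,1001-0
  m43 ⊆ 101011 [E]
  m44 ⊆ 10-100 [E]
  m49 ⊆ 110-01 [E]
  m53 ⊆ 110-01 [E]
  m62 ⊆ 11111- [E]
  m63 ⊆ -11111,11111-
E = {-00110, 000000, 000101, 011-00, 10-100, 101011, 110-01, 11111-}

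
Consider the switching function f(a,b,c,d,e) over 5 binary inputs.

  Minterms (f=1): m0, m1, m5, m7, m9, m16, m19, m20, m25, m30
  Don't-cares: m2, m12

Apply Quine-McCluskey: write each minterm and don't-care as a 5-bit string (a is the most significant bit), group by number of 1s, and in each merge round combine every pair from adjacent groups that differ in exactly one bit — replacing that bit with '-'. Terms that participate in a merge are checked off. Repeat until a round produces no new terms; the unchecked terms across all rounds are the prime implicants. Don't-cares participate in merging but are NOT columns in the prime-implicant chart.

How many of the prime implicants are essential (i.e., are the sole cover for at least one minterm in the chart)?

[col 0] 00000*, 00001*, 00010*, 00101*, 00111*, 01001*, 01100, 10000*, 10011, 10100*, 11001*, 11110
[col 1] -0000, -1001, 0-001, 00-01, 000-0, 0000-, 001-1, 10-00
Prime implicants: -0000, -1001, 0-001, 00-01, 000-0, 0000-, 001-1, 01100, 10-00, 10011, 11110
PI chart (minterm → PIs covering it):
  0 | -0000,000-0,0000-
  1 | 0-001,00-01,0000-
  5 | 00-01,001-1
  7 | 001-1  (sole → essential)
  9 | -1001,0-001
  16 | -0000,10-00
  19 | 10011  (sole → essential)
  20 | 10-00  (sole → essential)
  25 | -1001  (sole → essential)
  30 | 11110  (sole → essential)
Essential prime implicants: -1001, 001-1, 10-00, 10011, 11110

5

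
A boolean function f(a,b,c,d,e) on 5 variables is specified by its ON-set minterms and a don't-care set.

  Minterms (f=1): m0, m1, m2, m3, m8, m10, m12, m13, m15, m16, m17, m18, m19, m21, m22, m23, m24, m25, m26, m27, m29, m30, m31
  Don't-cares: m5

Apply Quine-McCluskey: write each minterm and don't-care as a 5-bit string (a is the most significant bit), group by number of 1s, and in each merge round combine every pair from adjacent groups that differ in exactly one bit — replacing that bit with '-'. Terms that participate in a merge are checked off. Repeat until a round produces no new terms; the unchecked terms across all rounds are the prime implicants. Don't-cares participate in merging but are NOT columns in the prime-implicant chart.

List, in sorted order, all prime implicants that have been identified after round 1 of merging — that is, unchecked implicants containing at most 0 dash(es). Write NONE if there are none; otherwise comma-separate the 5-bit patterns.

size-2^0 implicants → 00000(✓)  00001(✓)  00010(✓)  00011(✓)  00101(✓)  01000(✓)  01010(✓)  01100(✓)  01101(✓)  01111(✓)  10000(✓)  10001(✓)  10010(✓)  10011(✓)  10101(✓)  10110(✓)  10111(✓)  11000(✓)  11001(✓)  11010(✓)  11011(✓)  11101(✓)  11110(✓)  11111(✓)
size-2^1 implicants → -0000(✓)  -0001(✓)  -0010(✓)  -0011(✓)  -0101(✓)  -1000(✓)  -1010(✓)  -1101(✓)  -1111(✓)  0-000(✓)  0-010(✓)  0-101(✓)  00-01(✓)  000-0(✓)  000-1(✓)  0000-(✓)  0001-(✓)  01-00  010-0(✓)  011-1(✓)  0110-  1-000(✓)  1-001(✓)  1-010(✓)  1-011(✓)  1-101(✓)  1-110(✓)  1-111(✓)  10-01(✓)  10-10(✓)  10-11(✓)  100-0(✓)  100-1(✓)  1000-(✓)  1001-(✓)  101-1(✓)  1011-(✓)  11-01(✓)  11-10(✓)  11-11(✓)  110-0(✓)  110-1(✓)  1100-(✓)  1101-(✓)  111-1(✓)  1111-(✓)
size-2^2 implicants → --000(✓)  --010(✓)  --101  -0-01  -00-0(✓)  -00-1(✓)  -000-(✓)  -001-(✓)  -10-0(✓)  -11-1  0-0-0(✓)  000--(✓)  1--01(✓)  1--10(✓)  1--11(✓)  1-0-0(✓)  1-0-1(✓)  1-00-(✓)  1-01-(✓)  1-1-1(✓)  1-11-(✓)  10--1(✓)  10-1-(✓)  100--(✓)  11--1(✓)  11-1-(✓)  110--(✓)
size-2^3 implicants → --0-0  -00--  1---1  1--1-  1-0--
Unchecked terms (primes): --0-0, --101, -0-01, -00--, -11-1, 01-00, 0110-, 1---1, 1--1-, 1-0--

NONE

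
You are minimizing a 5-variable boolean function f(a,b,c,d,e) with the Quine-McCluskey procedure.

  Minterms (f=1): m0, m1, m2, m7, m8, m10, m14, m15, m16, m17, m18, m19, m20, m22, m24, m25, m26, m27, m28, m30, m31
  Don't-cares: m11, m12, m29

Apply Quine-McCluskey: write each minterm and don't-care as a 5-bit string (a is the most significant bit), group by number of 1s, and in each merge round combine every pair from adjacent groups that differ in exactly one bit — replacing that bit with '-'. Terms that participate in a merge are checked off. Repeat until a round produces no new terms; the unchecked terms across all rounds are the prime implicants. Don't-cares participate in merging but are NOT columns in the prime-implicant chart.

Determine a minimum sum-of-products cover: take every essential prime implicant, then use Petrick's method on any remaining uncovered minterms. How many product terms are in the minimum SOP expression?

size-2^0 implicants → 00000(✓)  00001(✓)  00010(✓)  00111(✓)  01000(✓)  01010(✓)  01011(✓)  01100(✓)  01110(✓)  01111(✓)  10000(✓)  10001(✓)  10010(✓)  10011(✓)  10100(✓)  10110(✓)  11000(✓)  11001(✓)  11010(✓)  11011(✓)  11100(✓)  11101(✓)  11110(✓)  11111(✓)
size-2^1 implicants → -0000(✓)  -0001(✓)  -0010(✓)  -1000(✓)  -1010(✓)  -1011(✓)  -1100(✓)  -1110(✓)  -1111(✓)  0-000(✓)  0-010(✓)  0-111  000-0(✓)  0000-(✓)  01-00(✓)  01-10(✓)  01-11(✓)  010-0(✓)  0101-(✓)  011-0(✓)  0111-(✓)  1-000(✓)  1-001(✓)  1-010(✓)  1-011(✓)  1-100(✓)  1-110(✓)  10-00(✓)  10-10(✓)  100-0(✓)  100-1(✓)  1000-(✓)  1001-(✓)  101-0(✓)  11-00(✓)  11-01(✓)  11-10(✓)  11-11(✓)  110-0(✓)  110-1(✓)  1100-(✓)  1101-(✓)  111-0(✓)  111-1(✓)  1110-(✓)  1111-(✓)
size-2^2 implicants → --000(✓)  --010(✓)  -00-0(✓)  -000-  -1-00(✓)  -1-10(✓)  -1-11(✓)  -10-0(✓)  -101-(✓)  -11-0(✓)  -111-(✓)  0-0-0(✓)  01--0(✓)  01-1-(✓)  1--00(✓)  1--10(✓)  1-0-0(✓)  1-0-1(✓)  1-00-(✓)  1-01-(✓)  1-1-0(✓)  10--0(✓)  100--(✓)  11--0(✓)  11--1(✓)  11-0-(✓)  11-1-(✓)  110--(✓)  111--(✓)
size-2^3 implicants → --0-0  -1--0  -1-1-  1---0  1-0--  11---
Unchecked terms (primes): --0-0, -000-, -1--0, -1-1-, 0-111, 1---0, 1-0--, 11---
Minterm coverage:
  m0 ⊆ --0-0,-000-
  m1 ⊆ -000- [E]
  m2 ⊆ --0-0 [E]
  m7 ⊆ 0-111 [E]
  m8 ⊆ --0-0,-1--0
  m10 ⊆ --0-0,-1--0,-1-1-
  m14 ⊆ -1--0,-1-1-
  m15 ⊆ -1-1-,0-111
  m16 ⊆ --0-0,-000-,1---0,1-0--
  m17 ⊆ -000-,1-0--
  m18 ⊆ --0-0,1---0,1-0--
  m19 ⊆ 1-0-- [E]
  m20 ⊆ 1---0 [E]
  m22 ⊆ 1---0 [E]
  m24 ⊆ --0-0,-1--0,1---0,1-0--,11---
  m25 ⊆ 1-0--,11---
  m26 ⊆ --0-0,-1--0,-1-1-,1---0,1-0--,11---
  m27 ⊆ -1-1-,1-0--,11---
  m28 ⊆ -1--0,1---0,11---
  m30 ⊆ -1--0,-1-1-,1---0,11---
  m31 ⊆ -1-1-,11---
E = {--0-0, -000-, 0-111, 1---0, 1-0--}
Petrick residual → -1-1-
Cover = c'e' + b'c'd' + bd + a'cde + ae' + ac'  |cover|=6

6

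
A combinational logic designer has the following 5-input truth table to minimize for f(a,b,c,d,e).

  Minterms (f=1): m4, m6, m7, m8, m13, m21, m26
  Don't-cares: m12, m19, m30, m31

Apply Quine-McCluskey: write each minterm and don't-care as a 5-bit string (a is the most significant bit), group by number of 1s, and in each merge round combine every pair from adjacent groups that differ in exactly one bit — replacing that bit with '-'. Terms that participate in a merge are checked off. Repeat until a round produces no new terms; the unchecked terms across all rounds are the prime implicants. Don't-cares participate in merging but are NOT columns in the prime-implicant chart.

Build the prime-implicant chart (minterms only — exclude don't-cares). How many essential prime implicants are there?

5

[col 0] 00100*, 00110*, 00111*, 01000*, 01100*, 01101*, 10011, 10101, 11010*, 11110*, 11111*
[col 1] 0-100, 001-0, 0011-, 01-00, 0110-, 11-10, 1111-
Prime implicants: 0-100, 001-0, 0011-, 01-00, 0110-, 10011, 10101, 11-10, 1111-
PI chart (minterm → PIs covering it):
  4 | 0-100,001-0
  6 | 001-0,0011-
  7 | 0011-  (sole → essential)
  8 | 01-00  (sole → essential)
  13 | 0110-  (sole → essential)
  21 | 10101  (sole → essential)
  26 | 11-10  (sole → essential)
Essential prime implicants: 0011-, 01-00, 0110-, 10101, 11-10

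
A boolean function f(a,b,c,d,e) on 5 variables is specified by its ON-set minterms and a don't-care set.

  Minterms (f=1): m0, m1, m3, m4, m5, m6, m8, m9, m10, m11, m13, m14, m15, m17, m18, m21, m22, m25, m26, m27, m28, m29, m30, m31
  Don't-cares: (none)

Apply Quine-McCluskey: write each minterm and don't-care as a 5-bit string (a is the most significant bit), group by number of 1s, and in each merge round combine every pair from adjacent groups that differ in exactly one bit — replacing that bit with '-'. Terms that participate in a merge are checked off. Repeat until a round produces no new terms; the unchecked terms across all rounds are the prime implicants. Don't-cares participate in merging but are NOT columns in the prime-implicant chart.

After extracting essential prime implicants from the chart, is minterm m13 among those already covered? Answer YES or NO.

YES

[col 0] 00000*, 00001*, 00011*, 00100*, 00101*, 00110*, 01000*, 01001*, 01010*, 01011*, 01101*, 01110*, 01111*, 10001*, 10010*, 10101*, 10110*, 11001*, 11010*, 11011*, 11100*, 11101*, 11110*, 11111*
[col 1] -0001*, -0101*, -0110*, -1001*, -1010*, -1011*, -1101*, -1110*, -1111*, 0-000*, 0-001*, 0-011*, 0-101*, 0-110*, 00-00*, 00-01*, 000-1*, 0000-*, 001-0, 0010-*, 01-01*, 01-10*, 01-11*, 010-0*, 010-1*, 0100-*, 0101-*, 011-1*, 0111-*, 1-001*, 1-010*, 1-101*, 1-110*, 10-01*, 10-10*, 11-01*, 11-10*, 11-11*, 110-1*, 1101-*, 111-0*, 111-1*, 1110-*, 1111-*
[col 2] --001*, --101*, --110, -0-01*, -1-01*, -1-10*, -1-11*, -10-1*, -101-*, -11-1*, -111-*, 0--01*, 0-0-1, 0-00-, 00-0-, 01--1*, 01-1-*, 010--, 1--01*, 1--10, 11--1*, 11-1-*, 111--
[col 3] ---01, -1--1, -1-1-
Prime implicants: ---01, --110, -1--1, -1-1-, 0-0-1, 0-00-, 00-0-, 001-0, 010--, 1--10, 111--
PI chart (minterm → PIs covering it):
  0 | 0-00-,00-0-
  1 | ---01,0-0-1,0-00-,00-0-
  3 | 0-0-1  (sole → essential)
  4 | 00-0-,001-0
  5 | ---01,00-0-
  6 | --110,001-0
  8 | 0-00-,010--
  9 | ---01,-1--1,0-0-1,0-00-,010--
  10 | -1-1-,010--
  11 | -1--1,-1-1-,0-0-1,010--
  13 | ---01,-1--1
  14 | --110,-1-1-
  15 | -1--1,-1-1-
  17 | ---01  (sole → essential)
  18 | 1--10  (sole → essential)
  21 | ---01  (sole → essential)
  22 | --110,1--10
  25 | ---01,-1--1
  26 | -1-1-,1--10
  27 | -1--1,-1-1-
  28 | 111--  (sole → essential)
  29 | ---01,-1--1,111--
  30 | --110,-1-1-,1--10,111--
  31 | -1--1,-1-1-,111--
Essential prime implicants: ---01, 0-0-1, 1--10, 111--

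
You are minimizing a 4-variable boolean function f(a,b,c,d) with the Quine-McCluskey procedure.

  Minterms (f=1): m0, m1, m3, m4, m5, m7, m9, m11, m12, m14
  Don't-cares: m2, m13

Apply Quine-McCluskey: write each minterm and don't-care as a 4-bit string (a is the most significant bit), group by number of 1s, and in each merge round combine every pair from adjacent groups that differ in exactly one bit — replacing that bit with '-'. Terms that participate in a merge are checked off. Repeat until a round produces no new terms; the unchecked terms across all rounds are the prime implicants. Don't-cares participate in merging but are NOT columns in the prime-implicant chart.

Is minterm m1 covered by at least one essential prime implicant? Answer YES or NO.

size-2^0 implicants → 0000(✓)  0001(✓)  0010(✓)  0011(✓)  0100(✓)  0101(✓)  0111(✓)  1001(✓)  1011(✓)  1100(✓)  1101(✓)  1110(✓)
size-2^1 implicants → -001(✓)  -011(✓)  -100(✓)  -101(✓)  0-00(✓)  0-01(✓)  0-11(✓)  00-0(✓)  00-1(✓)  000-(✓)  001-(✓)  01-1(✓)  010-(✓)  1-01(✓)  10-1(✓)  11-0  110-(✓)
size-2^2 implicants → --01  -0-1  -10-  0--1  0-0-  00--
Unchecked terms (primes): --01, -0-1, -10-, 0--1, 0-0-, 00--, 11-0
Minterm coverage:
  m0 ⊆ 0-0-,00--
  m1 ⊆ --01,-0-1,0--1,0-0-,00--
  m3 ⊆ -0-1,0--1,00--
  m4 ⊆ -10-,0-0-
  m5 ⊆ --01,-10-,0--1,0-0-
  m7 ⊆ 0--1 [E]
  m9 ⊆ --01,-0-1
  m11 ⊆ -0-1 [E]
  m12 ⊆ -10-,11-0
  m14 ⊆ 11-0 [E]
E = {-0-1, 0--1, 11-0}

YES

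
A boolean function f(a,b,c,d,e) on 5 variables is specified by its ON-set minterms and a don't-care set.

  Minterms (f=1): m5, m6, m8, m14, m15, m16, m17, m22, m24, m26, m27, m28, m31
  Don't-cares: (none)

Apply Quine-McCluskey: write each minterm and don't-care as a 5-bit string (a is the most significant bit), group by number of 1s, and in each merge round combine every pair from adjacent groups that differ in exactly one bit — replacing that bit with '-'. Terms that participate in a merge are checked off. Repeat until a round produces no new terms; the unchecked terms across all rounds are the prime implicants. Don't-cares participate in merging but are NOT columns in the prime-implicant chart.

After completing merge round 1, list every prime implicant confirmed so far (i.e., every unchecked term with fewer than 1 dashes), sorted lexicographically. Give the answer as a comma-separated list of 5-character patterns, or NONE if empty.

Round 0: 00101 00110✓ 01000✓ 01110✓ 01111✓ 10000✓ 10001✓ 10110✓ 11000✓ 11010✓ 11011✓ 11100✓ 11111✓
Round 1: -0110 -1000 -1111 0-110 0111- 1-000 1000- 11-00 11-11 110-0 1101-
PIs = {-0110, -1000, -1111, 0-110, 00101, 0111-, 1-000, 1000-, 11-00, 11-11, 110-0, 1101-}

00101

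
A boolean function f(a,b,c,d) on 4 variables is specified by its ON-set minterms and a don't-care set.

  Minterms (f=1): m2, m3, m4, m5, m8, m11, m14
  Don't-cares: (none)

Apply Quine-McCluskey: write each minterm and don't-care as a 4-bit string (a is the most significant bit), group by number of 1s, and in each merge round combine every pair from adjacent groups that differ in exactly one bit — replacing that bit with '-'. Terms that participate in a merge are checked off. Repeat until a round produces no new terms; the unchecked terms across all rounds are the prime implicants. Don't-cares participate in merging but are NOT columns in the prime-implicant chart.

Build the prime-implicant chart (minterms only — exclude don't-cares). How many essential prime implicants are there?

Round 0: 0010✓ 0011✓ 0100✓ 0101✓ 1000 1011✓ 1110
Round 1: -011 001- 010-
PIs = {-011, 001-, 010-, 1000, 1110}
Coverage chart:
  m2: 001- ←essential
  m3: -011,001-
  m4: 010- ←essential
  m5: 010- ←essential
  m8: 1000 ←essential
  m11: -011 ←essential
  m14: 1110 ←essential
Essential: -011, 001-, 010-, 1000, 1110

5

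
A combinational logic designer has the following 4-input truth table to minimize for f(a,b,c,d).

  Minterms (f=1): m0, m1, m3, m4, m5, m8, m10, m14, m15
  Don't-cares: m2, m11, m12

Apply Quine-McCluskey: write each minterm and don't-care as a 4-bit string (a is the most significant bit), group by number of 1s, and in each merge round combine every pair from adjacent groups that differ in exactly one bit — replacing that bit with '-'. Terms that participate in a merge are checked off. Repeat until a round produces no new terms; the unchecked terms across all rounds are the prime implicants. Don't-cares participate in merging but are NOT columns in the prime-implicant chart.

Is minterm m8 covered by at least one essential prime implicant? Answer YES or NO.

NO

size-2^0 implicants → 0000(✓)  0001(✓)  0010(✓)  0011(✓)  0100(✓)  0101(✓)  1000(✓)  1010(✓)  1011(✓)  1100(✓)  1110(✓)  1111(✓)
size-2^1 implicants → -000(✓)  -010(✓)  -011(✓)  -100(✓)  0-00(✓)  0-01(✓)  00-0(✓)  00-1(✓)  000-(✓)  001-(✓)  010-(✓)  1-00(✓)  1-10(✓)  1-11(✓)  10-0(✓)  101-(✓)  11-0(✓)  111-(✓)
size-2^2 implicants → --00  -0-0  -01-  0-0-  00--  1--0  1-1-
Unchecked terms (primes): --00, -0-0, -01-, 0-0-, 00--, 1--0, 1-1-
Minterm coverage:
  m0 ⊆ --00,-0-0,0-0-,00--
  m1 ⊆ 0-0-,00--
  m3 ⊆ -01-,00--
  m4 ⊆ --00,0-0-
  m5 ⊆ 0-0- [E]
  m8 ⊆ --00,-0-0,1--0
  m10 ⊆ -0-0,-01-,1--0,1-1-
  m14 ⊆ 1--0,1-1-
  m15 ⊆ 1-1- [E]
E = {0-0-, 1-1-}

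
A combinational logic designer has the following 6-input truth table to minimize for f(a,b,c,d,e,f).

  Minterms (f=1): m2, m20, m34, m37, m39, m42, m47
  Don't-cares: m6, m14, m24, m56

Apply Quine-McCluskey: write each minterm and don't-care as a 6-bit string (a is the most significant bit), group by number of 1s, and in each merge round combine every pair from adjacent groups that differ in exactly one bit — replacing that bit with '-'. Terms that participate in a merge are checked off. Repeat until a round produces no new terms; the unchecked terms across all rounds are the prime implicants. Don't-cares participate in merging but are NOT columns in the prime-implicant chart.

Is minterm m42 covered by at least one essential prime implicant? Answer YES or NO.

Round 0: 000010✓ 000110✓ 001110✓ 010100 011000✓ 100010✓ 100101✓ 100111✓ 101010✓ 101111✓ 111000✓
Round 1: -00010 -11000 00-110 000-10 10-010 10-111 1001-1
PIs = {-00010, -11000, 00-110, 000-10, 010100, 10-010, 10-111, 1001-1}
Coverage chart:
  m2: -00010,000-10
  m20: 010100 ←essential
  m34: -00010,10-010
  m37: 1001-1 ←essential
  m39: 10-111,1001-1
  m42: 10-010 ←essential
  m47: 10-111 ←essential
Essential: 010100, 10-010, 10-111, 1001-1

YES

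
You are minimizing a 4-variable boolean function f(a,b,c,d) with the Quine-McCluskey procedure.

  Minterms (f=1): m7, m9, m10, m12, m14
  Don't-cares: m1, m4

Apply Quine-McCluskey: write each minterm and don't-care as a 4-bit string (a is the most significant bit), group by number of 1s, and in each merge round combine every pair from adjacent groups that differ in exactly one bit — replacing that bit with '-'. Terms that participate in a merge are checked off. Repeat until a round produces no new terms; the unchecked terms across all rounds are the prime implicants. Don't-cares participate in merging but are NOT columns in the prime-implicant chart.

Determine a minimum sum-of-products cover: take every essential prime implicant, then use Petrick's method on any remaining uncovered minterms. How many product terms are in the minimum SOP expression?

size-2^0 implicants → 0001(✓)  0100(✓)  0111  1001(✓)  1010(✓)  1100(✓)  1110(✓)
size-2^1 implicants → -001  -100  1-10  11-0
Unchecked terms (primes): -001, -100, 0111, 1-10, 11-0
Minterm coverage:
  m7 ⊆ 0111 [E]
  m9 ⊆ -001 [E]
  m10 ⊆ 1-10 [E]
  m12 ⊆ -100,11-0
  m14 ⊆ 1-10,11-0
E = {-001, 0111, 1-10}
Petrick residual → -100
Cover = b'c'd + bc'd' + a'bcd + acd'  |cover|=4

4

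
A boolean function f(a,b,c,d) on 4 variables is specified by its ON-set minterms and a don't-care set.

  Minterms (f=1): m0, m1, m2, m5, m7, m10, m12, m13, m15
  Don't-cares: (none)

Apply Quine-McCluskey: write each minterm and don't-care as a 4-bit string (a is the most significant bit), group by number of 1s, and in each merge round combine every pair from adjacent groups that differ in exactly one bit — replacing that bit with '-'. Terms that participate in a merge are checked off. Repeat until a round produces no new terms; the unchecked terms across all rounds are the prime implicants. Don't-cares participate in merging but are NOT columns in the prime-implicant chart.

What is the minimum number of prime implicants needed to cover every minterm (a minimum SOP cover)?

4

size-2^0 implicants → 0000(✓)  0001(✓)  0010(✓)  0101(✓)  0111(✓)  1010(✓)  1100(✓)  1101(✓)  1111(✓)
size-2^1 implicants → -010  -101(✓)  -111(✓)  0-01  00-0  000-  01-1(✓)  11-1(✓)  110-
size-2^2 implicants → -1-1
Unchecked terms (primes): -010, -1-1, 0-01, 00-0, 000-, 110-
Minterm coverage:
  m0 ⊆ 00-0,000-
  m1 ⊆ 0-01,000-
  m2 ⊆ -010,00-0
  m5 ⊆ -1-1,0-01
  m7 ⊆ -1-1 [E]
  m10 ⊆ -010 [E]
  m12 ⊆ 110- [E]
  m13 ⊆ -1-1,110-
  m15 ⊆ -1-1 [E]
E = {-010, -1-1, 110-}
Petrick residual → 000-
Cover = b'cd' + bd + a'b'c' + abc'  |cover|=4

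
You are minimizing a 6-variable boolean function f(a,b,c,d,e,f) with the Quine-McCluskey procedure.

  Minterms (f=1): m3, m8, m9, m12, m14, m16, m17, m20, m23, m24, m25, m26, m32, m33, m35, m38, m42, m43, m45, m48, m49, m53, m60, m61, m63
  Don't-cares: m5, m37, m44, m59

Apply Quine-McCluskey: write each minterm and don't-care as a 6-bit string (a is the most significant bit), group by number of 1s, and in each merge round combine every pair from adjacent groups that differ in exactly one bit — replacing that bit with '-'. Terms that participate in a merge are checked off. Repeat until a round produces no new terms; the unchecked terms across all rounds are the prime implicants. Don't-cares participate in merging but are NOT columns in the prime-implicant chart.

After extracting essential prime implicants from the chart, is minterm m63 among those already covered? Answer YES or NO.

NO

Round 0: 000011✓ 000101✓ 001000✓ 001001✓ 001100✓ 001110✓ 010000✓ 010001✓ 010100✓ 010111 011000✓ 011001✓ 011010✓ 100000✓ 100001✓ 100011✓ 100101✓ 100110 101010✓ 101011✓ 101100✓ 101101✓ 110000✓ 110001✓ 110101✓ 111011✓ 111100✓ 111101✓ 111111✓
Round 1: -00011 -00101 -01100 -10000✓ -10001✓ 0-1000✓ 0-1001✓ 001-00 00100-✓ 0011-0 01-000✓ 01-001✓ 010-00 01000-✓ 0110-0 01100-✓ 1-0000✓ 1-0001✓ 1-0101✓ 1-1011 1-1100✓ 1-1101✓ 10-011 10-101✓ 100-01✓ 1000-1 10000-✓ 10101- 10110-✓ 11-101✓ 110-01✓ 11000-✓ 111-11 1111-1 11110-✓
Round 2: -1000- 0-100- 01-00- 1--101 1-0-01 1-000- 1-110-
PIs = {-00011, -00101, -01100, -1000-, 0-100-, 001-00, 0011-0, 01-00-, 010-00, 010111, 0110-0, 1--101, 1-0-01, 1-000-, 1-1011, 1-110-, 10-011, 1000-1, 100110, 10101-, 111-11, 1111-1}
Coverage chart:
  m3: -00011 ←essential
  m8: 0-100-,001-00
  m9: 0-100- ←essential
  m12: -01100,001-00,0011-0
  m14: 0011-0 ←essential
  m16: -1000-,01-00-,010-00
  m17: -1000-,01-00-
  m20: 010-00 ←essential
  m23: 010111 ←essential
  m24: 0-100-,01-00-,0110-0
  m25: 0-100-,01-00-
  m26: 0110-0 ←essential
  m32: 1-000- ←essential
  m33: 1-0-01,1-000-,1000-1
  m35: -00011,10-011,1000-1
  m38: 100110 ←essential
  m42: 10101- ←essential
  m43: 1-1011,10-011,10101-
  m45: 1--101,1-110-
  m48: -1000-,1-000-
  m49: -1000-,1-0-01,1-000-
  m53: 1--101,1-0-01
  m60: 1-110- ←essential
  m61: 1--101,1-110-,1111-1
  m63: 111-11,1111-1
Essential: -00011, 0-100-, 0011-0, 010-00, 010111, 0110-0, 1-000-, 1-110-, 100110, 10101-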